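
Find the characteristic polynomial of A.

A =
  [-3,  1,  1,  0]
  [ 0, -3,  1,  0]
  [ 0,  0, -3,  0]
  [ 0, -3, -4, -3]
x^4 + 12*x^3 + 54*x^2 + 108*x + 81

Expanding det(x·I − A) (e.g. by cofactor expansion or by noting that A is similar to its Jordan form J, which has the same characteristic polynomial as A) gives
  χ_A(x) = x^4 + 12*x^3 + 54*x^2 + 108*x + 81
which factors as (x + 3)^4. The eigenvalues (with algebraic multiplicities) are λ = -3 with multiplicity 4.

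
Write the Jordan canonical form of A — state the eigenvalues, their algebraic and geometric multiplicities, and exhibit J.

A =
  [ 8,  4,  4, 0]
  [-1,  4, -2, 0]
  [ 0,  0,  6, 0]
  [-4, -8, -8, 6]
J_2(6) ⊕ J_1(6) ⊕ J_1(6)

The characteristic polynomial is
  det(x·I − A) = x^4 - 24*x^3 + 216*x^2 - 864*x + 1296 = (x - 6)^4

Eigenvalues and multiplicities (the geometric multiplicity of λ is n − rank(A − λI), which equals the number of Jordan blocks for λ):
  λ = 6: algebraic multiplicity = 4, geometric multiplicity = 3

Determining the block sizes for each eigenvalue:
  λ = 6: 3 blocks summing to 4 forces exactly one block of size 2 and the rest size 1 → block sizes [2, 1, 1]

Assembling the blocks gives a Jordan form
J =
  [6, 1, 0, 0]
  [0, 6, 0, 0]
  [0, 0, 6, 0]
  [0, 0, 0, 6]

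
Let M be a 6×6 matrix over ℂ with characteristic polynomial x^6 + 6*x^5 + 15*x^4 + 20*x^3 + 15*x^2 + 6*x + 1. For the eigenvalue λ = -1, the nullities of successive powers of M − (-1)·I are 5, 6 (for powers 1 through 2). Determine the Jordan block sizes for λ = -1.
Block sizes for λ = -1: [2, 1, 1, 1, 1]

From the dimensions of kernels of powers, the number of Jordan blocks of size at least j is d_j − d_{j−1} where d_j = dim ker(N^j) (with d_0 = 0). Computing the differences gives [5, 1].
The number of blocks of size exactly k is (#blocks of size ≥ k) − (#blocks of size ≥ k + 1), so the partition is: 4 block(s) of size 1, 1 block(s) of size 2.
In nonincreasing order the block sizes are [2, 1, 1, 1, 1].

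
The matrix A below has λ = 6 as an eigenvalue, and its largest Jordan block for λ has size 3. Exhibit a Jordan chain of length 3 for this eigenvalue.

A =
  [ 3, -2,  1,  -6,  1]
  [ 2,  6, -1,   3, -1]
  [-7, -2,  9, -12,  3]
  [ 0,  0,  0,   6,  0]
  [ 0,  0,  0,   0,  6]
A Jordan chain for λ = 6 of length 3:
v_1 = (-2, 1, -4, 0, 0)ᵀ
v_2 = (-3, 2, -7, 0, 0)ᵀ
v_3 = (1, 0, 0, 0, 0)ᵀ

Let N = A − (6)·I. We want v_3 with N^3 v_3 = 0 but N^2 v_3 ≠ 0; then v_{j-1} := N · v_j for j = 3, …, 2.

Pick v_3 = (1, 0, 0, 0, 0)ᵀ.
Then v_2 = N · v_3 = (-3, 2, -7, 0, 0)ᵀ.
Then v_1 = N · v_2 = (-2, 1, -4, 0, 0)ᵀ.

Sanity check: (A − (6)·I) v_1 = (0, 0, 0, 0, 0)ᵀ = 0. ✓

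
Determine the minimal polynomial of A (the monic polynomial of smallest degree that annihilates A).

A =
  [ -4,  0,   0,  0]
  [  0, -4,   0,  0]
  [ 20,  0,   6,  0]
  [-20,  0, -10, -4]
x^2 - 2*x - 24

The characteristic polynomial is χ_A(x) = (x - 6)*(x + 4)^3, so the eigenvalues are known. The minimal polynomial is
  m_A(x) = Π_λ (x − λ)^{k_λ}
where k_λ is the size of the *largest* Jordan block for λ (equivalently, the smallest k with (A − λI)^k v = 0 for every generalised eigenvector v of λ).

  λ = -4: largest Jordan block has size 1, contributing (x + 4)
  λ = 6: largest Jordan block has size 1, contributing (x − 6)

So m_A(x) = (x - 6)*(x + 4) = x^2 - 2*x - 24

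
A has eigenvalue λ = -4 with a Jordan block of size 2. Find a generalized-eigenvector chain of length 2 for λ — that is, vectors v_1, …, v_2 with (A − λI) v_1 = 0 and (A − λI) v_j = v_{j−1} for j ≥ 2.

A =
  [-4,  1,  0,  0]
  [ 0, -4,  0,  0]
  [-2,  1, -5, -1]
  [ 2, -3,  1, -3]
A Jordan chain for λ = -4 of length 2:
v_1 = (0, 0, -2, 2)ᵀ
v_2 = (1, 0, 0, 0)ᵀ

Let N = A − (-4)·I. We want v_2 with N^2 v_2 = 0 but N^1 v_2 ≠ 0; then v_{j-1} := N · v_j for j = 2, …, 2.

Pick v_2 = (1, 0, 0, 0)ᵀ.
Then v_1 = N · v_2 = (0, 0, -2, 2)ᵀ.

Sanity check: (A − (-4)·I) v_1 = (0, 0, 0, 0)ᵀ = 0. ✓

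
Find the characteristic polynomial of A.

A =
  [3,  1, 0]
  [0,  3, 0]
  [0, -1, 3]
x^3 - 9*x^2 + 27*x - 27

Expanding det(x·I − A) (e.g. by cofactor expansion or by noting that A is similar to its Jordan form J, which has the same characteristic polynomial as A) gives
  χ_A(x) = x^3 - 9*x^2 + 27*x - 27
which factors as (x - 3)^3. The eigenvalues (with algebraic multiplicities) are λ = 3 with multiplicity 3.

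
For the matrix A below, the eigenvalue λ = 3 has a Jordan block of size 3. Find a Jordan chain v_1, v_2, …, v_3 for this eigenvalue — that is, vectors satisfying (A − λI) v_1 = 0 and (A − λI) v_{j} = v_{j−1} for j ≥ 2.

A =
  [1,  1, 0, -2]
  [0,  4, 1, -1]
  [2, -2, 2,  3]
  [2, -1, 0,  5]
A Jordan chain for λ = 3 of length 3:
v_1 = (1, 0, -1, -1)ᵀ
v_2 = (1, 1, -2, -1)ᵀ
v_3 = (0, 1, 0, 0)ᵀ

Let N = A − (3)·I. We want v_3 with N^3 v_3 = 0 but N^2 v_3 ≠ 0; then v_{j-1} := N · v_j for j = 3, …, 2.

Pick v_3 = (0, 1, 0, 0)ᵀ.
Then v_2 = N · v_3 = (1, 1, -2, -1)ᵀ.
Then v_1 = N · v_2 = (1, 0, -1, -1)ᵀ.

Sanity check: (A − (3)·I) v_1 = (0, 0, 0, 0)ᵀ = 0. ✓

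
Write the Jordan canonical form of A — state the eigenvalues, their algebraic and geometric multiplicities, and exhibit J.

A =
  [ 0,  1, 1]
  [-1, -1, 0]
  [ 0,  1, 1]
J_3(0)

The characteristic polynomial is
  det(x·I − A) = x^3

Eigenvalues and multiplicities (the geometric multiplicity of λ is n − rank(A − λI), which equals the number of Jordan blocks for λ):
  λ = 0: algebraic multiplicity = 3, geometric multiplicity = 1

Determining the block sizes for each eigenvalue:
  λ = 0: one block (gm = 1), so the single block has size am = 3 → block sizes [3]

Assembling the blocks gives a Jordan form
J =
  [0, 1, 0]
  [0, 0, 1]
  [0, 0, 0]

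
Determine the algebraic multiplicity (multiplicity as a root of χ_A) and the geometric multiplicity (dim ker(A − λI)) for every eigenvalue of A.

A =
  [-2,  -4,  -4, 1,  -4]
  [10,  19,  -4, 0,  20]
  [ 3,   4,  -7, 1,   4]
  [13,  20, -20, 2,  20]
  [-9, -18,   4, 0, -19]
λ = -3: alg = 1, geom = 1; λ = -1: alg = 4, geom = 2

Step 1 — factor the characteristic polynomial to read off the algebraic multiplicities:
  χ_A(x) = (x + 1)^4*(x + 3)

Step 2 — compute geometric multiplicities via the rank-nullity identity g(λ) = n − rank(A − λI):
  rank(A − (-3)·I) = 4, so dim ker(A − (-3)·I) = n − 4 = 1
  rank(A − (-1)·I) = 3, so dim ker(A − (-1)·I) = n − 3 = 2

Summary:
  λ = -3: algebraic multiplicity = 1, geometric multiplicity = 1
  λ = -1: algebraic multiplicity = 4, geometric multiplicity = 2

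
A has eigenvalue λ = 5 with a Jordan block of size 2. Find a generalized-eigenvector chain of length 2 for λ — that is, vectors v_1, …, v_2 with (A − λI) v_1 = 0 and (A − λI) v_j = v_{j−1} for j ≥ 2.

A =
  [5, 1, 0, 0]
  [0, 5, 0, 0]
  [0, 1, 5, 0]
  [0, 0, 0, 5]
A Jordan chain for λ = 5 of length 2:
v_1 = (1, 0, 1, 0)ᵀ
v_2 = (0, 1, 0, 0)ᵀ

Let N = A − (5)·I. We want v_2 with N^2 v_2 = 0 but N^1 v_2 ≠ 0; then v_{j-1} := N · v_j for j = 2, …, 2.

Pick v_2 = (0, 1, 0, 0)ᵀ.
Then v_1 = N · v_2 = (1, 0, 1, 0)ᵀ.

Sanity check: (A − (5)·I) v_1 = (0, 0, 0, 0)ᵀ = 0. ✓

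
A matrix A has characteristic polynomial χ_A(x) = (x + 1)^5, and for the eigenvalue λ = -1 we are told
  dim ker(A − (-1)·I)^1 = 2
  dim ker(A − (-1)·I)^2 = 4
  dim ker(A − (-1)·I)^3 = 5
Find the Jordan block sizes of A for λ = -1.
Block sizes for λ = -1: [3, 2]

From the dimensions of kernels of powers, the number of Jordan blocks of size at least j is d_j − d_{j−1} where d_j = dim ker(N^j) (with d_0 = 0). Computing the differences gives [2, 2, 1].
The number of blocks of size exactly k is (#blocks of size ≥ k) − (#blocks of size ≥ k + 1), so the partition is: 1 block(s) of size 2, 1 block(s) of size 3.
In nonincreasing order the block sizes are [3, 2].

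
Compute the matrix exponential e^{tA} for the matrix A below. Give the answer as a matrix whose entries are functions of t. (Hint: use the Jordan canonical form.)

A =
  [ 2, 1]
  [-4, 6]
e^{tA} =
  [-2*t*exp(4*t) + exp(4*t), t*exp(4*t)]
  [-4*t*exp(4*t), 2*t*exp(4*t) + exp(4*t)]

Strategy: write A = P · J · P⁻¹ where J is a Jordan canonical form, so e^{tA} = P · e^{tJ} · P⁻¹, and e^{tJ} can be computed block-by-block.

A has Jordan form
J =
  [4, 1]
  [0, 4]
(up to reordering of blocks).

Per-block formulas:
  For a 2×2 Jordan block J_2(4): exp(t · J_2(4)) = e^(4t)·(I + t·N), where N is the 2×2 nilpotent shift.

After assembling e^{tJ} and conjugating by P, we get:

e^{tA} =
  [-2*t*exp(4*t) + exp(4*t), t*exp(4*t)]
  [-4*t*exp(4*t), 2*t*exp(4*t) + exp(4*t)]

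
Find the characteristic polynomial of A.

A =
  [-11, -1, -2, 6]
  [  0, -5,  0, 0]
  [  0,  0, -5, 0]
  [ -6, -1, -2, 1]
x^4 + 20*x^3 + 150*x^2 + 500*x + 625

Expanding det(x·I − A) (e.g. by cofactor expansion or by noting that A is similar to its Jordan form J, which has the same characteristic polynomial as A) gives
  χ_A(x) = x^4 + 20*x^3 + 150*x^2 + 500*x + 625
which factors as (x + 5)^4. The eigenvalues (with algebraic multiplicities) are λ = -5 with multiplicity 4.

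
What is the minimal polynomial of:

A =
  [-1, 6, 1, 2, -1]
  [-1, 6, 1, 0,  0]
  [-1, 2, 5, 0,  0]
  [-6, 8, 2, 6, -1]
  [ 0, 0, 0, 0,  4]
x^3 - 12*x^2 + 48*x - 64

The characteristic polynomial is χ_A(x) = (x - 4)^5, so the eigenvalues are known. The minimal polynomial is
  m_A(x) = Π_λ (x − λ)^{k_λ}
where k_λ is the size of the *largest* Jordan block for λ (equivalently, the smallest k with (A − λI)^k v = 0 for every generalised eigenvector v of λ).

  λ = 4: largest Jordan block has size 3, contributing (x − 4)^3

So m_A(x) = (x - 4)^3 = x^3 - 12*x^2 + 48*x - 64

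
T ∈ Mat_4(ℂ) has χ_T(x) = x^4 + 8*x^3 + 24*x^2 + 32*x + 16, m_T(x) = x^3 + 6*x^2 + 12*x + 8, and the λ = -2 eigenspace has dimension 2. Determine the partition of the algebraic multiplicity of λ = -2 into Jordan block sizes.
Block sizes for λ = -2: [3, 1]

Step 1 — from the characteristic polynomial, algebraic multiplicity of λ = -2 is 4. From dim ker(T − (-2)·I) = 2, there are exactly 2 Jordan blocks for λ = -2.
Step 2 — from the minimal polynomial, the factor (x + 2)^3 tells us the largest block for λ = -2 has size 3.
Step 3 — with total size 4, 2 blocks, and largest block 3, the block sizes (in nonincreasing order) are [3, 1].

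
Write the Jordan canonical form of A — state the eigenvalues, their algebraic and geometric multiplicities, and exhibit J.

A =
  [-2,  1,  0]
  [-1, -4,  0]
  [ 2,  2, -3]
J_2(-3) ⊕ J_1(-3)

The characteristic polynomial is
  det(x·I − A) = x^3 + 9*x^2 + 27*x + 27 = (x + 3)^3

Eigenvalues and multiplicities (the geometric multiplicity of λ is n − rank(A − λI), which equals the number of Jordan blocks for λ):
  λ = -3: algebraic multiplicity = 3, geometric multiplicity = 2

Determining the block sizes for each eigenvalue:
  λ = -3: 2 blocks summing to 3 forces exactly one block of size 2 and the rest size 1 → block sizes [2, 1]

Assembling the blocks gives a Jordan form
J =
  [-3,  1,  0]
  [ 0, -3,  0]
  [ 0,  0, -3]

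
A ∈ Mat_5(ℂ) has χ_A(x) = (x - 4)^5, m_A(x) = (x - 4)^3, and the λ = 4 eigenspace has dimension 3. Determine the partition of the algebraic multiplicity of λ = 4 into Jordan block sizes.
Block sizes for λ = 4: [3, 1, 1]

Step 1 — from the characteristic polynomial, algebraic multiplicity of λ = 4 is 5. From dim ker(A − (4)·I) = 3, there are exactly 3 Jordan blocks for λ = 4.
Step 2 — from the minimal polynomial, the factor (x − 4)^3 tells us the largest block for λ = 4 has size 3.
Step 3 — with total size 5, 3 blocks, and largest block 3, the block sizes (in nonincreasing order) are [3, 1, 1].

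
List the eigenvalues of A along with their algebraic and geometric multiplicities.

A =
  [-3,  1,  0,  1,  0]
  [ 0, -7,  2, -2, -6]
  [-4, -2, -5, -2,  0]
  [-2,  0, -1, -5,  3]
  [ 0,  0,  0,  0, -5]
λ = -5: alg = 5, geom = 3

Step 1 — factor the characteristic polynomial to read off the algebraic multiplicities:
  χ_A(x) = (x + 5)^5

Step 2 — compute geometric multiplicities via the rank-nullity identity g(λ) = n − rank(A − λI):
  rank(A − (-5)·I) = 2, so dim ker(A − (-5)·I) = n − 2 = 3

Summary:
  λ = -5: algebraic multiplicity = 5, geometric multiplicity = 3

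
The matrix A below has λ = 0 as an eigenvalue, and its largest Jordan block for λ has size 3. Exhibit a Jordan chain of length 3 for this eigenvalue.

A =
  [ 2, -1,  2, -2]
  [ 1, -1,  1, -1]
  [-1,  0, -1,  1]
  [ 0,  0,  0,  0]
A Jordan chain for λ = 0 of length 3:
v_1 = (1, 0, -1, 0)ᵀ
v_2 = (2, 1, -1, 0)ᵀ
v_3 = (1, 0, 0, 0)ᵀ

Let N = A − (0)·I. We want v_3 with N^3 v_3 = 0 but N^2 v_3 ≠ 0; then v_{j-1} := N · v_j for j = 3, …, 2.

Pick v_3 = (1, 0, 0, 0)ᵀ.
Then v_2 = N · v_3 = (2, 1, -1, 0)ᵀ.
Then v_1 = N · v_2 = (1, 0, -1, 0)ᵀ.

Sanity check: (A − (0)·I) v_1 = (0, 0, 0, 0)ᵀ = 0. ✓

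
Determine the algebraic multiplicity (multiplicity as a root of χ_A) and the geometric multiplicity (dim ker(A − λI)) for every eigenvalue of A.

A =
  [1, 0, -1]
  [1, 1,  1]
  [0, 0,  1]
λ = 1: alg = 3, geom = 1

Step 1 — factor the characteristic polynomial to read off the algebraic multiplicities:
  χ_A(x) = (x - 1)^3

Step 2 — compute geometric multiplicities via the rank-nullity identity g(λ) = n − rank(A − λI):
  rank(A − (1)·I) = 2, so dim ker(A − (1)·I) = n − 2 = 1

Summary:
  λ = 1: algebraic multiplicity = 3, geometric multiplicity = 1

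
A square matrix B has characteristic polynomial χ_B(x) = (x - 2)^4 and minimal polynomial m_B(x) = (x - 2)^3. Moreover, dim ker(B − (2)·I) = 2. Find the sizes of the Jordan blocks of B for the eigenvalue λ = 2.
Block sizes for λ = 2: [3, 1]

Step 1 — from the characteristic polynomial, algebraic multiplicity of λ = 2 is 4. From dim ker(B − (2)·I) = 2, there are exactly 2 Jordan blocks for λ = 2.
Step 2 — from the minimal polynomial, the factor (x − 2)^3 tells us the largest block for λ = 2 has size 3.
Step 3 — with total size 4, 2 blocks, and largest block 3, the block sizes (in nonincreasing order) are [3, 1].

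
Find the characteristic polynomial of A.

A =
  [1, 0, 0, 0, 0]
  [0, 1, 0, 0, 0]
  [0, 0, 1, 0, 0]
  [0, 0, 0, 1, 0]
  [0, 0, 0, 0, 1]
x^5 - 5*x^4 + 10*x^3 - 10*x^2 + 5*x - 1

Expanding det(x·I − A) (e.g. by cofactor expansion or by noting that A is similar to its Jordan form J, which has the same characteristic polynomial as A) gives
  χ_A(x) = x^5 - 5*x^4 + 10*x^3 - 10*x^2 + 5*x - 1
which factors as (x - 1)^5. The eigenvalues (with algebraic multiplicities) are λ = 1 with multiplicity 5.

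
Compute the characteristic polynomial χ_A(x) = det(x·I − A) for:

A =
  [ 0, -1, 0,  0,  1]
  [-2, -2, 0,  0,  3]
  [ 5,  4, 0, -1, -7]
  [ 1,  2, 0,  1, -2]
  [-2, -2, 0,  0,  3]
x^5 - 2*x^4 + x^3

Expanding det(x·I − A) (e.g. by cofactor expansion or by noting that A is similar to its Jordan form J, which has the same characteristic polynomial as A) gives
  χ_A(x) = x^5 - 2*x^4 + x^3
which factors as x^3*(x - 1)^2. The eigenvalues (with algebraic multiplicities) are λ = 0 with multiplicity 3, λ = 1 with multiplicity 2.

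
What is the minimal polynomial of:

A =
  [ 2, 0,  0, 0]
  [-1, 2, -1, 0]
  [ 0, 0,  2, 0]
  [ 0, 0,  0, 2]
x^2 - 4*x + 4

The characteristic polynomial is χ_A(x) = (x - 2)^4, so the eigenvalues are known. The minimal polynomial is
  m_A(x) = Π_λ (x − λ)^{k_λ}
where k_λ is the size of the *largest* Jordan block for λ (equivalently, the smallest k with (A − λI)^k v = 0 for every generalised eigenvector v of λ).

  λ = 2: largest Jordan block has size 2, contributing (x − 2)^2

So m_A(x) = (x - 2)^2 = x^2 - 4*x + 4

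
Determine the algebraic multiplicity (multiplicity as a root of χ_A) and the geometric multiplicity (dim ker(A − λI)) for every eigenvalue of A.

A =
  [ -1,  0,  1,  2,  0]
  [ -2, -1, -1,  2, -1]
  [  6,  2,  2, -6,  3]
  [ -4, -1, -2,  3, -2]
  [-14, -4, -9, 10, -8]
λ = -1: alg = 5, geom = 2

Step 1 — factor the characteristic polynomial to read off the algebraic multiplicities:
  χ_A(x) = (x + 1)^5

Step 2 — compute geometric multiplicities via the rank-nullity identity g(λ) = n − rank(A − λI):
  rank(A − (-1)·I) = 3, so dim ker(A − (-1)·I) = n − 3 = 2

Summary:
  λ = -1: algebraic multiplicity = 5, geometric multiplicity = 2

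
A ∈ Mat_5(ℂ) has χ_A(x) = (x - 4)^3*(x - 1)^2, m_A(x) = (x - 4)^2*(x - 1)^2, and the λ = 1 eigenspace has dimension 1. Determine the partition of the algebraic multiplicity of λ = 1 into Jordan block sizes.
Block sizes for λ = 1: [2]

Step 1 — from the characteristic polynomial, algebraic multiplicity of λ = 1 is 2. From dim ker(A − (1)·I) = 1, there are exactly 1 Jordan blocks for λ = 1.
Step 2 — from the minimal polynomial, the factor (x − 1)^2 tells us the largest block for λ = 1 has size 2.
Step 3 — with total size 2, 1 blocks, and largest block 2, the block sizes (in nonincreasing order) are [2].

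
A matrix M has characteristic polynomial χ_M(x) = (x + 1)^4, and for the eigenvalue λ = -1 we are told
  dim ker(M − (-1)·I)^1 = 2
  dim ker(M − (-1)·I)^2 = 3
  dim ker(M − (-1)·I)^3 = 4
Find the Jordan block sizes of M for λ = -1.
Block sizes for λ = -1: [3, 1]

From the dimensions of kernels of powers, the number of Jordan blocks of size at least j is d_j − d_{j−1} where d_j = dim ker(N^j) (with d_0 = 0). Computing the differences gives [2, 1, 1].
The number of blocks of size exactly k is (#blocks of size ≥ k) − (#blocks of size ≥ k + 1), so the partition is: 1 block(s) of size 1, 1 block(s) of size 3.
In nonincreasing order the block sizes are [3, 1].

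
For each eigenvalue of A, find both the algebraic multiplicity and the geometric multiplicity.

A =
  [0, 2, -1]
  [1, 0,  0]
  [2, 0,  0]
λ = 0: alg = 3, geom = 1

Step 1 — factor the characteristic polynomial to read off the algebraic multiplicities:
  χ_A(x) = x^3

Step 2 — compute geometric multiplicities via the rank-nullity identity g(λ) = n − rank(A − λI):
  rank(A − (0)·I) = 2, so dim ker(A − (0)·I) = n − 2 = 1

Summary:
  λ = 0: algebraic multiplicity = 3, geometric multiplicity = 1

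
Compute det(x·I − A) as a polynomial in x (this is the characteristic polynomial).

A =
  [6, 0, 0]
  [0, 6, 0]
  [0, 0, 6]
x^3 - 18*x^2 + 108*x - 216

Expanding det(x·I − A) (e.g. by cofactor expansion or by noting that A is similar to its Jordan form J, which has the same characteristic polynomial as A) gives
  χ_A(x) = x^3 - 18*x^2 + 108*x - 216
which factors as (x - 6)^3. The eigenvalues (with algebraic multiplicities) are λ = 6 with multiplicity 3.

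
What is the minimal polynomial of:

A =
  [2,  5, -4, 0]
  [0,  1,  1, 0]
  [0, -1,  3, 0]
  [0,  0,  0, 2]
x^3 - 6*x^2 + 12*x - 8

The characteristic polynomial is χ_A(x) = (x - 2)^4, so the eigenvalues are known. The minimal polynomial is
  m_A(x) = Π_λ (x − λ)^{k_λ}
where k_λ is the size of the *largest* Jordan block for λ (equivalently, the smallest k with (A − λI)^k v = 0 for every generalised eigenvector v of λ).

  λ = 2: largest Jordan block has size 3, contributing (x − 2)^3

So m_A(x) = (x - 2)^3 = x^3 - 6*x^2 + 12*x - 8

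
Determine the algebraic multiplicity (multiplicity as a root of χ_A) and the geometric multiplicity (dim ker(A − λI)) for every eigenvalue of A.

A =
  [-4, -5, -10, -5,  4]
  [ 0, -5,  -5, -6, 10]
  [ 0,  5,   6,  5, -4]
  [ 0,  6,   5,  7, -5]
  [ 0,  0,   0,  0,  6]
λ = -4: alg = 1, geom = 1; λ = 1: alg = 2, geom = 1; λ = 6: alg = 2, geom = 1

Step 1 — factor the characteristic polynomial to read off the algebraic multiplicities:
  χ_A(x) = (x - 6)^2*(x - 1)^2*(x + 4)

Step 2 — compute geometric multiplicities via the rank-nullity identity g(λ) = n − rank(A − λI):
  rank(A − (-4)·I) = 4, so dim ker(A − (-4)·I) = n − 4 = 1
  rank(A − (1)·I) = 4, so dim ker(A − (1)·I) = n − 4 = 1
  rank(A − (6)·I) = 4, so dim ker(A − (6)·I) = n − 4 = 1

Summary:
  λ = -4: algebraic multiplicity = 1, geometric multiplicity = 1
  λ = 1: algebraic multiplicity = 2, geometric multiplicity = 1
  λ = 6: algebraic multiplicity = 2, geometric multiplicity = 1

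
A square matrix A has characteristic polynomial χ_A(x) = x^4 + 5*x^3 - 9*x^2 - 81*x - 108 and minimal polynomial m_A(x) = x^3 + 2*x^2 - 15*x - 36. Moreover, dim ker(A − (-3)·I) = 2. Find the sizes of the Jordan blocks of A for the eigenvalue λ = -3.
Block sizes for λ = -3: [2, 1]

Step 1 — from the characteristic polynomial, algebraic multiplicity of λ = -3 is 3. From dim ker(A − (-3)·I) = 2, there are exactly 2 Jordan blocks for λ = -3.
Step 2 — from the minimal polynomial, the factor (x + 3)^2 tells us the largest block for λ = -3 has size 2.
Step 3 — with total size 3, 2 blocks, and largest block 2, the block sizes (in nonincreasing order) are [2, 1].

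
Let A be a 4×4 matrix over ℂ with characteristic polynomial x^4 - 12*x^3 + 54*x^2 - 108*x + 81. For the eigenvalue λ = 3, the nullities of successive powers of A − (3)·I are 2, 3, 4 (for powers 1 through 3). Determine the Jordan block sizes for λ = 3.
Block sizes for λ = 3: [3, 1]

From the dimensions of kernels of powers, the number of Jordan blocks of size at least j is d_j − d_{j−1} where d_j = dim ker(N^j) (with d_0 = 0). Computing the differences gives [2, 1, 1].
The number of blocks of size exactly k is (#blocks of size ≥ k) − (#blocks of size ≥ k + 1), so the partition is: 1 block(s) of size 1, 1 block(s) of size 3.
In nonincreasing order the block sizes are [3, 1].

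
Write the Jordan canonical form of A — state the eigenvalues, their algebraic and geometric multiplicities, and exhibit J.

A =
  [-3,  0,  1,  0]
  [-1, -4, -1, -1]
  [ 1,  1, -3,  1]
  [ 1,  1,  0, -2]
J_3(-3) ⊕ J_1(-3)

The characteristic polynomial is
  det(x·I − A) = x^4 + 12*x^3 + 54*x^2 + 108*x + 81 = (x + 3)^4

Eigenvalues and multiplicities (the geometric multiplicity of λ is n − rank(A − λI), which equals the number of Jordan blocks for λ):
  λ = -3: algebraic multiplicity = 4, geometric multiplicity = 2

Determining the block sizes for each eigenvalue:
  λ = -3: with am = 4 and gm = 2, the partition is not yet determined (e.g. several partitions of 4 into 2 parts exist). Let N = A − (-3)·I. Computing rank(N^1) = 2, rank(N^2) = 1, rank(N^3) = 0; the number of blocks of size ≥ j is rank(N^{j−1}) − rank(N^j), giving [2, 1, 1]. So we have 1 block(s) of size 3, 1 block(s) of size 1 → block sizes [3, 1]

Assembling the blocks gives a Jordan form
J =
  [-3,  1,  0,  0]
  [ 0, -3,  1,  0]
  [ 0,  0, -3,  0]
  [ 0,  0,  0, -3]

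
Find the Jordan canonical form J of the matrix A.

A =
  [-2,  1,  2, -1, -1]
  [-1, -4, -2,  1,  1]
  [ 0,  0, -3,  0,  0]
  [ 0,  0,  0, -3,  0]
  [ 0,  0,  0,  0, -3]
J_2(-3) ⊕ J_1(-3) ⊕ J_1(-3) ⊕ J_1(-3)

The characteristic polynomial is
  det(x·I − A) = x^5 + 15*x^4 + 90*x^3 + 270*x^2 + 405*x + 243 = (x + 3)^5

Eigenvalues and multiplicities (the geometric multiplicity of λ is n − rank(A − λI), which equals the number of Jordan blocks for λ):
  λ = -3: algebraic multiplicity = 5, geometric multiplicity = 4

Determining the block sizes for each eigenvalue:
  λ = -3: 4 blocks summing to 5 forces exactly one block of size 2 and the rest size 1 → block sizes [2, 1, 1, 1]

Assembling the blocks gives a Jordan form
J =
  [-3,  1,  0,  0,  0]
  [ 0, -3,  0,  0,  0]
  [ 0,  0, -3,  0,  0]
  [ 0,  0,  0, -3,  0]
  [ 0,  0,  0,  0, -3]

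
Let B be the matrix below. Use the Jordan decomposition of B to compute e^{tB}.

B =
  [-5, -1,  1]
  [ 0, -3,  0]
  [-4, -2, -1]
e^{tB} =
  [-2*t*exp(-3*t) + exp(-3*t), -t*exp(-3*t), t*exp(-3*t)]
  [0, exp(-3*t), 0]
  [-4*t*exp(-3*t), -2*t*exp(-3*t), 2*t*exp(-3*t) + exp(-3*t)]

Strategy: write B = P · J · P⁻¹ where J is a Jordan canonical form, so e^{tB} = P · e^{tJ} · P⁻¹, and e^{tJ} can be computed block-by-block.

B has Jordan form
J =
  [-3,  1,  0]
  [ 0, -3,  0]
  [ 0,  0, -3]
(up to reordering of blocks).

Per-block formulas:
  For a 2×2 Jordan block J_2(-3): exp(t · J_2(-3)) = e^(-3t)·(I + t·N), where N is the 2×2 nilpotent shift.
  For a 1×1 block at λ = -3: exp(t · [-3]) = [e^(-3t)].

After assembling e^{tJ} and conjugating by P, we get:

e^{tB} =
  [-2*t*exp(-3*t) + exp(-3*t), -t*exp(-3*t), t*exp(-3*t)]
  [0, exp(-3*t), 0]
  [-4*t*exp(-3*t), -2*t*exp(-3*t), 2*t*exp(-3*t) + exp(-3*t)]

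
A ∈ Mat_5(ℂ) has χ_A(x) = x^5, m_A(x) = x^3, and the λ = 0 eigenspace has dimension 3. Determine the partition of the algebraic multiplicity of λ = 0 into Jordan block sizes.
Block sizes for λ = 0: [3, 1, 1]

Step 1 — from the characteristic polynomial, algebraic multiplicity of λ = 0 is 5. From dim ker(A − (0)·I) = 3, there are exactly 3 Jordan blocks for λ = 0.
Step 2 — from the minimal polynomial, the factor (x − 0)^3 tells us the largest block for λ = 0 has size 3.
Step 3 — with total size 5, 3 blocks, and largest block 3, the block sizes (in nonincreasing order) are [3, 1, 1].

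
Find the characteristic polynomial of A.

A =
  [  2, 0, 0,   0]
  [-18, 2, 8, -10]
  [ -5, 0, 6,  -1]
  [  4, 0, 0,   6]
x^4 - 16*x^3 + 88*x^2 - 192*x + 144

Expanding det(x·I − A) (e.g. by cofactor expansion or by noting that A is similar to its Jordan form J, which has the same characteristic polynomial as A) gives
  χ_A(x) = x^4 - 16*x^3 + 88*x^2 - 192*x + 144
which factors as (x - 6)^2*(x - 2)^2. The eigenvalues (with algebraic multiplicities) are λ = 2 with multiplicity 2, λ = 6 with multiplicity 2.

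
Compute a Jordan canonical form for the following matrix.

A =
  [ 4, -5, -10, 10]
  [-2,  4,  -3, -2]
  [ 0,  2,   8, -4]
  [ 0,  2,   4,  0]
J_3(4) ⊕ J_1(4)

The characteristic polynomial is
  det(x·I − A) = x^4 - 16*x^3 + 96*x^2 - 256*x + 256 = (x - 4)^4

Eigenvalues and multiplicities (the geometric multiplicity of λ is n − rank(A − λI), which equals the number of Jordan blocks for λ):
  λ = 4: algebraic multiplicity = 4, geometric multiplicity = 2

Determining the block sizes for each eigenvalue:
  λ = 4: with am = 4 and gm = 2, the partition is not yet determined (e.g. several partitions of 4 into 2 parts exist). Let N = A − (4)·I. Computing rank(N^1) = 2, rank(N^2) = 1, rank(N^3) = 0; the number of blocks of size ≥ j is rank(N^{j−1}) − rank(N^j), giving [2, 1, 1]. So we have 1 block(s) of size 3, 1 block(s) of size 1 → block sizes [3, 1]

Assembling the blocks gives a Jordan form
J =
  [4, 1, 0, 0]
  [0, 4, 1, 0]
  [0, 0, 4, 0]
  [0, 0, 0, 4]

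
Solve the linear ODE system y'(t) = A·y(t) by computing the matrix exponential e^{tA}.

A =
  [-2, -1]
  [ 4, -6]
e^{tA} =
  [2*t*exp(-4*t) + exp(-4*t), -t*exp(-4*t)]
  [4*t*exp(-4*t), -2*t*exp(-4*t) + exp(-4*t)]

Strategy: write A = P · J · P⁻¹ where J is a Jordan canonical form, so e^{tA} = P · e^{tJ} · P⁻¹, and e^{tJ} can be computed block-by-block.

A has Jordan form
J =
  [-4,  1]
  [ 0, -4]
(up to reordering of blocks).

Per-block formulas:
  For a 2×2 Jordan block J_2(-4): exp(t · J_2(-4)) = e^(-4t)·(I + t·N), where N is the 2×2 nilpotent shift.

After assembling e^{tJ} and conjugating by P, we get:

e^{tA} =
  [2*t*exp(-4*t) + exp(-4*t), -t*exp(-4*t)]
  [4*t*exp(-4*t), -2*t*exp(-4*t) + exp(-4*t)]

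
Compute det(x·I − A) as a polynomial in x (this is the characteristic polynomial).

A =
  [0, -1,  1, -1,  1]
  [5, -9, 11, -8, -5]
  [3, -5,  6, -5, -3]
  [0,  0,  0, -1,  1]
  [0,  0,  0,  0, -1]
x^5 + 5*x^4 + 10*x^3 + 10*x^2 + 5*x + 1

Expanding det(x·I − A) (e.g. by cofactor expansion or by noting that A is similar to its Jordan form J, which has the same characteristic polynomial as A) gives
  χ_A(x) = x^5 + 5*x^4 + 10*x^3 + 10*x^2 + 5*x + 1
which factors as (x + 1)^5. The eigenvalues (with algebraic multiplicities) are λ = -1 with multiplicity 5.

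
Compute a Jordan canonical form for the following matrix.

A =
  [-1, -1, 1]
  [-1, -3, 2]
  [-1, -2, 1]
J_3(-1)

The characteristic polynomial is
  det(x·I − A) = x^3 + 3*x^2 + 3*x + 1 = (x + 1)^3

Eigenvalues and multiplicities (the geometric multiplicity of λ is n − rank(A − λI), which equals the number of Jordan blocks for λ):
  λ = -1: algebraic multiplicity = 3, geometric multiplicity = 1

Determining the block sizes for each eigenvalue:
  λ = -1: one block (gm = 1), so the single block has size am = 3 → block sizes [3]

Assembling the blocks gives a Jordan form
J =
  [-1,  1,  0]
  [ 0, -1,  1]
  [ 0,  0, -1]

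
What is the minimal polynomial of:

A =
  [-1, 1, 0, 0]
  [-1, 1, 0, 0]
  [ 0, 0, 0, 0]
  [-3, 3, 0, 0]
x^2

The characteristic polynomial is χ_A(x) = x^4, so the eigenvalues are known. The minimal polynomial is
  m_A(x) = Π_λ (x − λ)^{k_λ}
where k_λ is the size of the *largest* Jordan block for λ (equivalently, the smallest k with (A − λI)^k v = 0 for every generalised eigenvector v of λ).

  λ = 0: largest Jordan block has size 2, contributing (x − 0)^2

So m_A(x) = x^2 = x^2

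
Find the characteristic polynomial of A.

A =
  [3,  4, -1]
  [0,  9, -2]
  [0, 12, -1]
x^3 - 11*x^2 + 39*x - 45

Expanding det(x·I − A) (e.g. by cofactor expansion or by noting that A is similar to its Jordan form J, which has the same characteristic polynomial as A) gives
  χ_A(x) = x^3 - 11*x^2 + 39*x - 45
which factors as (x - 5)*(x - 3)^2. The eigenvalues (with algebraic multiplicities) are λ = 3 with multiplicity 2, λ = 5 with multiplicity 1.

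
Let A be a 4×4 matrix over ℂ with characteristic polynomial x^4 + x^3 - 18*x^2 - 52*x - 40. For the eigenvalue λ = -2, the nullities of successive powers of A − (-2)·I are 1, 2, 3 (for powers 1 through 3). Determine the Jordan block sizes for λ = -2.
Block sizes for λ = -2: [3]

From the dimensions of kernels of powers, the number of Jordan blocks of size at least j is d_j − d_{j−1} where d_j = dim ker(N^j) (with d_0 = 0). Computing the differences gives [1, 1, 1].
The number of blocks of size exactly k is (#blocks of size ≥ k) − (#blocks of size ≥ k + 1), so the partition is: 1 block(s) of size 3.
In nonincreasing order the block sizes are [3].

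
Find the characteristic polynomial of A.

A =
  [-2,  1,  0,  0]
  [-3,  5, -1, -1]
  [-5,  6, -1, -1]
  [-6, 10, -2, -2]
x^4

Expanding det(x·I − A) (e.g. by cofactor expansion or by noting that A is similar to its Jordan form J, which has the same characteristic polynomial as A) gives
  χ_A(x) = x^4
which factors as x^4. The eigenvalues (with algebraic multiplicities) are λ = 0 with multiplicity 4.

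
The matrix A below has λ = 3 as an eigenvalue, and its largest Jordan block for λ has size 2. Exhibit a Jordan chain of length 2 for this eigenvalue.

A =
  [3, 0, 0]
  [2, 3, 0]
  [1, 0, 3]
A Jordan chain for λ = 3 of length 2:
v_1 = (0, 2, 1)ᵀ
v_2 = (1, 0, 0)ᵀ

Let N = A − (3)·I. We want v_2 with N^2 v_2 = 0 but N^1 v_2 ≠ 0; then v_{j-1} := N · v_j for j = 2, …, 2.

Pick v_2 = (1, 0, 0)ᵀ.
Then v_1 = N · v_2 = (0, 2, 1)ᵀ.

Sanity check: (A − (3)·I) v_1 = (0, 0, 0)ᵀ = 0. ✓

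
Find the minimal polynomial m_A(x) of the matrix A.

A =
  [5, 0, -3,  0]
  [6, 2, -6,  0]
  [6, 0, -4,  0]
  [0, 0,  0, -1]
x^2 - x - 2

The characteristic polynomial is χ_A(x) = (x - 2)^2*(x + 1)^2, so the eigenvalues are known. The minimal polynomial is
  m_A(x) = Π_λ (x − λ)^{k_λ}
where k_λ is the size of the *largest* Jordan block for λ (equivalently, the smallest k with (A − λI)^k v = 0 for every generalised eigenvector v of λ).

  λ = -1: largest Jordan block has size 1, contributing (x + 1)
  λ = 2: largest Jordan block has size 1, contributing (x − 2)

So m_A(x) = (x - 2)*(x + 1) = x^2 - x - 2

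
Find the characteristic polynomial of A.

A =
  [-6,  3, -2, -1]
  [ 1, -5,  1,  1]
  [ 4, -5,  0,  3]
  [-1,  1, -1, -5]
x^4 + 16*x^3 + 96*x^2 + 256*x + 256

Expanding det(x·I − A) (e.g. by cofactor expansion or by noting that A is similar to its Jordan form J, which has the same characteristic polynomial as A) gives
  χ_A(x) = x^4 + 16*x^3 + 96*x^2 + 256*x + 256
which factors as (x + 4)^4. The eigenvalues (with algebraic multiplicities) are λ = -4 with multiplicity 4.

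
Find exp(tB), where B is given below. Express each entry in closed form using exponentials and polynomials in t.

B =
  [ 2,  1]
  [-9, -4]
e^{tB} =
  [3*t*exp(-t) + exp(-t), t*exp(-t)]
  [-9*t*exp(-t), -3*t*exp(-t) + exp(-t)]

Strategy: write B = P · J · P⁻¹ where J is a Jordan canonical form, so e^{tB} = P · e^{tJ} · P⁻¹, and e^{tJ} can be computed block-by-block.

B has Jordan form
J =
  [-1,  1]
  [ 0, -1]
(up to reordering of blocks).

Per-block formulas:
  For a 2×2 Jordan block J_2(-1): exp(t · J_2(-1)) = e^(-1t)·(I + t·N), where N is the 2×2 nilpotent shift.

After assembling e^{tJ} and conjugating by P, we get:

e^{tB} =
  [3*t*exp(-t) + exp(-t), t*exp(-t)]
  [-9*t*exp(-t), -3*t*exp(-t) + exp(-t)]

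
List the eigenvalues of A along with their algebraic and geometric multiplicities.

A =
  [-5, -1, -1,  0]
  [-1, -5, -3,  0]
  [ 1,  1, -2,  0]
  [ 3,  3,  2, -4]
λ = -4: alg = 4, geom = 2

Step 1 — factor the characteristic polynomial to read off the algebraic multiplicities:
  χ_A(x) = (x + 4)^4

Step 2 — compute geometric multiplicities via the rank-nullity identity g(λ) = n − rank(A − λI):
  rank(A − (-4)·I) = 2, so dim ker(A − (-4)·I) = n − 2 = 2

Summary:
  λ = -4: algebraic multiplicity = 4, geometric multiplicity = 2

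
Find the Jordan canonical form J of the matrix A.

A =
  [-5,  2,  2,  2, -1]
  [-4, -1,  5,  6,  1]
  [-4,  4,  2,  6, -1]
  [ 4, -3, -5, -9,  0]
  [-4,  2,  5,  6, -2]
J_3(-3) ⊕ J_2(-3)

The characteristic polynomial is
  det(x·I − A) = x^5 + 15*x^4 + 90*x^3 + 270*x^2 + 405*x + 243 = (x + 3)^5

Eigenvalues and multiplicities (the geometric multiplicity of λ is n − rank(A − λI), which equals the number of Jordan blocks for λ):
  λ = -3: algebraic multiplicity = 5, geometric multiplicity = 2

Determining the block sizes for each eigenvalue:
  λ = -3: with am = 5 and gm = 2, the partition is not yet determined (e.g. several partitions of 5 into 2 parts exist). Let N = A − (-3)·I. Computing rank(N^1) = 3, rank(N^2) = 1, rank(N^3) = 0; the number of blocks of size ≥ j is rank(N^{j−1}) − rank(N^j), giving [2, 2, 1]. So we have 1 block(s) of size 3, 1 block(s) of size 2 → block sizes [3, 2]

Assembling the blocks gives a Jordan form
J =
  [-3,  1,  0,  0,  0]
  [ 0, -3,  1,  0,  0]
  [ 0,  0, -3,  0,  0]
  [ 0,  0,  0, -3,  1]
  [ 0,  0,  0,  0, -3]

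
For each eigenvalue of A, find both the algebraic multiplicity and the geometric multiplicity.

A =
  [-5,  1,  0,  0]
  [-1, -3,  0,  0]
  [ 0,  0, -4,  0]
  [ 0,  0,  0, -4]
λ = -4: alg = 4, geom = 3

Step 1 — factor the characteristic polynomial to read off the algebraic multiplicities:
  χ_A(x) = (x + 4)^4

Step 2 — compute geometric multiplicities via the rank-nullity identity g(λ) = n − rank(A − λI):
  rank(A − (-4)·I) = 1, so dim ker(A − (-4)·I) = n − 1 = 3

Summary:
  λ = -4: algebraic multiplicity = 4, geometric multiplicity = 3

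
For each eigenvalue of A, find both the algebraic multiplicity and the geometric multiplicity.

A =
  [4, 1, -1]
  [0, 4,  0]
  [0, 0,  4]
λ = 4: alg = 3, geom = 2

Step 1 — factor the characteristic polynomial to read off the algebraic multiplicities:
  χ_A(x) = (x - 4)^3

Step 2 — compute geometric multiplicities via the rank-nullity identity g(λ) = n − rank(A − λI):
  rank(A − (4)·I) = 1, so dim ker(A − (4)·I) = n − 1 = 2

Summary:
  λ = 4: algebraic multiplicity = 3, geometric multiplicity = 2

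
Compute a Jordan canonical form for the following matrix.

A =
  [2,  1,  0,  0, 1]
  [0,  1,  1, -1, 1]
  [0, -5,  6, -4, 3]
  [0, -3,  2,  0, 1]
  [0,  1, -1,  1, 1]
J_2(2) ⊕ J_2(2) ⊕ J_1(2)

The characteristic polynomial is
  det(x·I − A) = x^5 - 10*x^4 + 40*x^3 - 80*x^2 + 80*x - 32 = (x - 2)^5

Eigenvalues and multiplicities (the geometric multiplicity of λ is n − rank(A − λI), which equals the number of Jordan blocks for λ):
  λ = 2: algebraic multiplicity = 5, geometric multiplicity = 3

Determining the block sizes for each eigenvalue:
  λ = 2: with am = 5 and gm = 3, the partition is not yet determined (e.g. several partitions of 5 into 3 parts exist). Let N = A − (2)·I. Computing rank(N^1) = 2, rank(N^2) = 0; the number of blocks of size ≥ j is rank(N^{j−1}) − rank(N^j), giving [3, 2]. So we have 2 block(s) of size 2, 1 block(s) of size 1 → block sizes [2, 2, 1]

Assembling the blocks gives a Jordan form
J =
  [2, 1, 0, 0, 0]
  [0, 2, 0, 0, 0]
  [0, 0, 2, 1, 0]
  [0, 0, 0, 2, 0]
  [0, 0, 0, 0, 2]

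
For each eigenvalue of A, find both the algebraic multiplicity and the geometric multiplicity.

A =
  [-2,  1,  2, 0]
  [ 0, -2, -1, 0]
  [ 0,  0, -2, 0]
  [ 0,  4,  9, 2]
λ = -2: alg = 3, geom = 1; λ = 2: alg = 1, geom = 1

Step 1 — factor the characteristic polynomial to read off the algebraic multiplicities:
  χ_A(x) = (x - 2)*(x + 2)^3

Step 2 — compute geometric multiplicities via the rank-nullity identity g(λ) = n − rank(A − λI):
  rank(A − (-2)·I) = 3, so dim ker(A − (-2)·I) = n − 3 = 1
  rank(A − (2)·I) = 3, so dim ker(A − (2)·I) = n − 3 = 1

Summary:
  λ = -2: algebraic multiplicity = 3, geometric multiplicity = 1
  λ = 2: algebraic multiplicity = 1, geometric multiplicity = 1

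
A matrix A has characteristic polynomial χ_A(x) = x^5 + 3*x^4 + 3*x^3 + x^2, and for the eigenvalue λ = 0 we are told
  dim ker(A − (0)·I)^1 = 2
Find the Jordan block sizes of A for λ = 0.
Block sizes for λ = 0: [1, 1]

From the dimensions of kernels of powers, the number of Jordan blocks of size at least j is d_j − d_{j−1} where d_j = dim ker(N^j) (with d_0 = 0). Computing the differences gives [2].
The number of blocks of size exactly k is (#blocks of size ≥ k) − (#blocks of size ≥ k + 1), so the partition is: 2 block(s) of size 1.
In nonincreasing order the block sizes are [1, 1].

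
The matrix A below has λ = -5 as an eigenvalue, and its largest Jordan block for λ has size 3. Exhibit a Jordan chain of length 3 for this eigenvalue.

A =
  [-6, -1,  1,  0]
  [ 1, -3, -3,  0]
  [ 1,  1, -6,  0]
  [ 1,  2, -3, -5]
A Jordan chain for λ = -5 of length 3:
v_1 = (1, -2, -1, -2)ᵀ
v_2 = (-1, 1, 1, 1)ᵀ
v_3 = (1, 0, 0, 0)ᵀ

Let N = A − (-5)·I. We want v_3 with N^3 v_3 = 0 but N^2 v_3 ≠ 0; then v_{j-1} := N · v_j for j = 3, …, 2.

Pick v_3 = (1, 0, 0, 0)ᵀ.
Then v_2 = N · v_3 = (-1, 1, 1, 1)ᵀ.
Then v_1 = N · v_2 = (1, -2, -1, -2)ᵀ.

Sanity check: (A − (-5)·I) v_1 = (0, 0, 0, 0)ᵀ = 0. ✓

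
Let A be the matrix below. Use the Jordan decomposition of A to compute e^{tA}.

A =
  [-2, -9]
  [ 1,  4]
e^{tA} =
  [-3*t*exp(t) + exp(t), -9*t*exp(t)]
  [t*exp(t), 3*t*exp(t) + exp(t)]

Strategy: write A = P · J · P⁻¹ where J is a Jordan canonical form, so e^{tA} = P · e^{tJ} · P⁻¹, and e^{tJ} can be computed block-by-block.

A has Jordan form
J =
  [1, 1]
  [0, 1]
(up to reordering of blocks).

Per-block formulas:
  For a 2×2 Jordan block J_2(1): exp(t · J_2(1)) = e^(1t)·(I + t·N), where N is the 2×2 nilpotent shift.

After assembling e^{tJ} and conjugating by P, we get:

e^{tA} =
  [-3*t*exp(t) + exp(t), -9*t*exp(t)]
  [t*exp(t), 3*t*exp(t) + exp(t)]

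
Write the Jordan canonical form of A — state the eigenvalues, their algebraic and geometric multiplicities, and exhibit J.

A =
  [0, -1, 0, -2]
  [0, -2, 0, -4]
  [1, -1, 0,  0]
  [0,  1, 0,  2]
J_3(0) ⊕ J_1(0)

The characteristic polynomial is
  det(x·I − A) = x^4

Eigenvalues and multiplicities (the geometric multiplicity of λ is n − rank(A − λI), which equals the number of Jordan blocks for λ):
  λ = 0: algebraic multiplicity = 4, geometric multiplicity = 2

Determining the block sizes for each eigenvalue:
  λ = 0: with am = 4 and gm = 2, the partition is not yet determined (e.g. several partitions of 4 into 2 parts exist). Let N = A − (0)·I. Computing rank(N^1) = 2, rank(N^2) = 1, rank(N^3) = 0; the number of blocks of size ≥ j is rank(N^{j−1}) − rank(N^j), giving [2, 1, 1]. So we have 1 block(s) of size 3, 1 block(s) of size 1 → block sizes [3, 1]

Assembling the blocks gives a Jordan form
J =
  [0, 1, 0, 0]
  [0, 0, 1, 0]
  [0, 0, 0, 0]
  [0, 0, 0, 0]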